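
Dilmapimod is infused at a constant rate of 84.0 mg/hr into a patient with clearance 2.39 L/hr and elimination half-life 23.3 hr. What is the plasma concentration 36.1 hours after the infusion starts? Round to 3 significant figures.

Css = rate / CL = 84.0 / 2.39 = 35.15 mg/L
k = ln 2 / 23.3 = 0.02975 hr⁻¹
C(t) = Css (1 − e^(−kt)) = 35.15 × (1 − e^(−1.074)) = 35.15 × 0.6583 ≈ 23.1 mg/L

23.1 mg/L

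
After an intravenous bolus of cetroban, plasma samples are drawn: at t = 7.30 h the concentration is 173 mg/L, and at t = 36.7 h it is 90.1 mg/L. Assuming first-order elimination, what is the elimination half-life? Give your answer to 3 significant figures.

31.2 hours

k = ln(C₁/C₂) / (t₂ − t₁) = ln(173/90.1) / (36.7 − 7.30)
  = 0.6524 / 29.40 = 0.02219 h⁻¹
t½ = ln 2 / k = ln 2 / 0.02219 ≈ 31.2 hours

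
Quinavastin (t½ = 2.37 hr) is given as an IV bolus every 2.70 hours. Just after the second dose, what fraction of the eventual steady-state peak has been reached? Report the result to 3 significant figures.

0.794

k = ln 2 / 2.37 = 0.2925 hr⁻¹
f_n = 1 − e^(−nkτ) = 1 − e^(−2 × 0.2925 × 2.70) = 1 − e^(−1.579) = 1 − 0.2061 ≈ 0.794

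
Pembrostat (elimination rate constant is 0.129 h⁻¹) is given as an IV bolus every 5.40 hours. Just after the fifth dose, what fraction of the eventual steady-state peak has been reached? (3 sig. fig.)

f_n = 1 − e^(−nkτ) = 1 − e^(−5 × 0.1290 × 5.40) = 1 − e^(−3.483) = 1 − 0.03072 ≈ 0.969

0.969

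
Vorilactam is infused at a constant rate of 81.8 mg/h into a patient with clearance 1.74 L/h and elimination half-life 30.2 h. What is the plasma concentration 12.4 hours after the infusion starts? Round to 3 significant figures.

Css = rate / CL = 81.8 / 1.74 = 47.01 µg/mL
k = ln 2 / 30.2 = 0.02295 h⁻¹
C(t) = Css (1 − e^(−kt)) = 47.01 × (1 − e^(−0.2846)) = 47.01 × 0.2477 ≈ 11.6 µg/mL

11.6 µg/mL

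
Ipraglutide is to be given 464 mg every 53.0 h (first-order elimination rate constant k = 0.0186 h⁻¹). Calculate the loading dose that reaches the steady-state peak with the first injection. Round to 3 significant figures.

740 mg

Accumulation ratio R = 1 / (1 − e^(−kτ)) = 1 / (1 − e^(−0.01860×53.0)) = 1 / (1 − 0.3731) = 1.595
Loading dose = maintenance dose × R = 464 × 1.595 ≈ 740 mg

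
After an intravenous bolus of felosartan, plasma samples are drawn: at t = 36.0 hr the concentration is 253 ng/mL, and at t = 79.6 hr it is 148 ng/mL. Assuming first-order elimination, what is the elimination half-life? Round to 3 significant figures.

56.4 hours

k = ln(C₁/C₂) / (t₂ − t₁) = ln(253/148) / (79.6 − 36.0)
  = 0.5362 / 43.60 = 0.01230 hr⁻¹
t½ = ln 2 / k = ln 2 / 0.01230 ≈ 56.4 hours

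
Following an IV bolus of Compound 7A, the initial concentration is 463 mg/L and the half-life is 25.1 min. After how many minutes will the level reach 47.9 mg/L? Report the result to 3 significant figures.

k = ln 2 / 25.1 = 0.02762 min⁻¹
C(t) = C₀ e^(−kt)  ⇒  t = ln(C₀/C) / k
t = ln(463/47.9) / 0.02762 = 2.269 / 0.02762 ≈ 82.2 minutes

82.2 minutes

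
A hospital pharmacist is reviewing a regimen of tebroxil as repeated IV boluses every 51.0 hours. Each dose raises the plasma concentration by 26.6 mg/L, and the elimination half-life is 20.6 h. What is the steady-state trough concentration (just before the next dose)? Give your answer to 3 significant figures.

k = ln 2 / 20.6 = 0.03365 h⁻¹
Fraction remaining after one interval: e^(−kτ) = e^(−0.03365 × 51.0) = 0.1798
R = 1 / (1 − 0.1798) = 1.219
Css,max = 26.6 × 1.219 = 32.43 mg/L
Css,min = Css,max × e^(−kτ) = 32.43 × 0.1798 ≈ 5.83 mg/L

5.83 mg/L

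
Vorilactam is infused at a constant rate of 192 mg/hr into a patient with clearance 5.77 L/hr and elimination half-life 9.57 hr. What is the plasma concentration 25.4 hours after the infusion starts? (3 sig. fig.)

28.0 µg/mL

Css = rate / CL = 192 / 5.77 = 33.28 µg/mL
k = ln 2 / 9.57 = 0.07243 hr⁻¹
C(t) = Css (1 − e^(−kt)) = 33.28 × (1 − e^(−1.840)) = 33.28 × 0.8411 ≈ 28.0 µg/mL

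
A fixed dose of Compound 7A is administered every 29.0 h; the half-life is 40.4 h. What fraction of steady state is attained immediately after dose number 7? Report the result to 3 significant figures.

0.969

k = ln 2 / 40.4 = 0.01716 h⁻¹
f_n = 1 − e^(−nkτ) = 1 − e^(−7 × 0.01716 × 29.0) = 1 − e^(−3.483) = 1 − 0.03072 ≈ 0.969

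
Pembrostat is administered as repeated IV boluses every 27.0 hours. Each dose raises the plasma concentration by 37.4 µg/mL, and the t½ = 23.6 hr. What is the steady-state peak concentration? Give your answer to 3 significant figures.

k = ln 2 / 23.6 = 0.02937 hr⁻¹
Fraction remaining after one interval: e^(−kτ) = e^(−0.02937 × 27.0) = 0.4525
R = 1 / (1 − 0.4525) = 1.826
Css,max = 37.4 × 1.826 ≈ 68.3 µg/mL

68.3 µg/mL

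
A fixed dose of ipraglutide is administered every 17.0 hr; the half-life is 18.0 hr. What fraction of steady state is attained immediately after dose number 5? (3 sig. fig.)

k = ln 2 / 18.0 = 0.03851 hr⁻¹
f_n = 1 − e^(−nkτ) = 1 − e^(−5 × 0.03851 × 17.0) = 1 − e^(−3.273) = 1 − 0.03789 ≈ 0.962

0.962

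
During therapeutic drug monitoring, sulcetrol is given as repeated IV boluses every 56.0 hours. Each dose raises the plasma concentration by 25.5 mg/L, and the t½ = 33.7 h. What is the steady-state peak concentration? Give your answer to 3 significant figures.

37.3 mg/L

k = ln 2 / 33.7 = 0.02057 h⁻¹
Fraction remaining after one interval: e^(−kτ) = e^(−0.02057 × 56.0) = 0.3161
R = 1 / (1 − 0.3161) = 1.462
Css,max = 25.5 × 1.462 ≈ 37.3 mg/L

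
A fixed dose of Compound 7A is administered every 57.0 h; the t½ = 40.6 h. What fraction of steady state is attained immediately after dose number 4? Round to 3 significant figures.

0.980

k = ln 2 / 40.6 = 0.01707 h⁻¹
f_n = 1 − e^(−nkτ) = 1 − e^(−4 × 0.01707 × 57.0) = 1 − e^(−3.893) = 1 − 0.02039 ≈ 0.980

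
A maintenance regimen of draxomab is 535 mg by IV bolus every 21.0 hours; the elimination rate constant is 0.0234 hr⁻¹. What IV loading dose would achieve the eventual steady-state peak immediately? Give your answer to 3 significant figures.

Accumulation ratio R = 1 / (1 − e^(−kτ)) = 1 / (1 − e^(−0.02340×21.0)) = 1 / (1 − 0.6118) = 2.576
Loading dose = maintenance dose × R = 535 × 2.576 ≈ 1380 mg

1380 mg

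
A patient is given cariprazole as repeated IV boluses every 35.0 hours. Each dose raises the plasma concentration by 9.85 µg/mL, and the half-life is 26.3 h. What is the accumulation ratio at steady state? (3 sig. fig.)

k = ln 2 / 26.3 = 0.02636 h⁻¹
Fraction remaining after one interval: e^(−kτ) = e^(−0.02636 × 35.0) = 0.3975
R = 1 / (1 − 0.3975) = 1 / 0.6025 ≈ 1.66

1.66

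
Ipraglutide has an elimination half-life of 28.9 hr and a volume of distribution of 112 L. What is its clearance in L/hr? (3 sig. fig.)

2.69 L/hr

k = ln 2 / t½ = ln 2 / 28.9 = 0.02398 hr⁻¹
CL = k · V = 0.02398 × 112 ≈ 2.69 L/hr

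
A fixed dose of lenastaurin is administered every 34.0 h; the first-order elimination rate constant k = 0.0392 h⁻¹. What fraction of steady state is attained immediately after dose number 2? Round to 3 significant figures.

f_n = 1 − e^(−nkτ) = 1 − e^(−2 × 0.03920 × 34.0) = 1 − e^(−2.666) = 1 − 0.06956 ≈ 0.930

0.930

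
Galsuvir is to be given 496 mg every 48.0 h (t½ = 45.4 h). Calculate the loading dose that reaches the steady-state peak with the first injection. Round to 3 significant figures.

k = ln 2 / 45.4 = 0.01527 h⁻¹
Accumulation ratio R = 1 / (1 − e^(−kτ)) = 1 / (1 − e^(−0.01527×48.0)) = 1 / (1 − 0.4805) = 1.925
Loading dose = maintenance dose × R = 496 × 1.925 ≈ 955 mg

955 mg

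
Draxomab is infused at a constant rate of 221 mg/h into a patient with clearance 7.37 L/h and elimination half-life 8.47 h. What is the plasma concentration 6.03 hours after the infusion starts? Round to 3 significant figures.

Css = rate / CL = 221 / 7.37 = 29.99 mg/L
k = ln 2 / 8.47 = 0.08184 h⁻¹
C(t) = Css (1 − e^(−kt)) = 29.99 × (1 − e^(−0.4935)) = 29.99 × 0.3895 ≈ 11.7 mg/L

11.7 mg/L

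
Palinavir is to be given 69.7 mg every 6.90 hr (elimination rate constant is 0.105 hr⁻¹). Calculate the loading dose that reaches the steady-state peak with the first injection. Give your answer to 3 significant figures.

Accumulation ratio R = 1 / (1 − e^(−kτ)) = 1 / (1 − e^(−0.1050×6.90)) = 1 / (1 − 0.4846) = 1.940
Loading dose = maintenance dose × R = 69.7 × 1.940 ≈ 135 mg

135 mg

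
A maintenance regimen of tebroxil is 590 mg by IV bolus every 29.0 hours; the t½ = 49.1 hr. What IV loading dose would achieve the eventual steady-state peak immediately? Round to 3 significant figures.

k = ln 2 / 49.1 = 0.01412 hr⁻¹
Accumulation ratio R = 1 / (1 − e^(−kτ)) = 1 / (1 − e^(−0.01412×29.0)) = 1 / (1 − 0.6641) = 2.977
Loading dose = maintenance dose × R = 590 × 2.977 ≈ 1760 mg

1760 mg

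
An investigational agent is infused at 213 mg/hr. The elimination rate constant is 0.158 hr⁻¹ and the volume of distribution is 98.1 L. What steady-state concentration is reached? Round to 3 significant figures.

13.7 µg/mL

CL = k · V = 0.158 × 98.1 = 15.50 L/hr
Css = rate / CL = 213 / 15.50 ≈ 13.7 µg/mL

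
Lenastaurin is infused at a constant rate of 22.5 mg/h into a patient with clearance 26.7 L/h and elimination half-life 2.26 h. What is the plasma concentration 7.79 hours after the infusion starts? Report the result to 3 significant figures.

Css = rate / CL = 22.5 / 26.7 = 0.8427 mg/L
k = ln 2 / 2.26 = 0.3067 h⁻¹
C(t) = Css (1 − e^(−kt)) = 0.8427 × (1 − e^(−2.389)) = 0.8427 × 0.9083 ≈ 0.765 mg/L

0.765 mg/L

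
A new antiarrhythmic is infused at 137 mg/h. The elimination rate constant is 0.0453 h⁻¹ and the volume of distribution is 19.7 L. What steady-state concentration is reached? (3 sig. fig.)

CL = k · V = 0.0453 × 19.7 = 0.8924 L/h
Css = rate / CL = 137 / 0.8924 ≈ 154 mg/L

154 mg/L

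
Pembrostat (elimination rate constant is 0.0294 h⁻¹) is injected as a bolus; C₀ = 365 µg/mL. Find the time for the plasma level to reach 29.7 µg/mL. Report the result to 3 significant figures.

85.3 hours

C(t) = C₀ e^(−kt)  ⇒  t = ln(C₀/C) / k
t = ln(365/29.7) / 0.02940 = 2.509 / 0.02940 ≈ 85.3 hours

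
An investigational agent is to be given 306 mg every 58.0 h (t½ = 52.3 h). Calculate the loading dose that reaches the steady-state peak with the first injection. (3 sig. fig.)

570 mg

k = ln 2 / 52.3 = 0.01325 h⁻¹
Accumulation ratio R = 1 / (1 − e^(−kτ)) = 1 / (1 − e^(−0.01325×58.0)) = 1 / (1 − 0.4636) = 1.864
Loading dose = maintenance dose × R = 306 × 1.864 ≈ 570 mg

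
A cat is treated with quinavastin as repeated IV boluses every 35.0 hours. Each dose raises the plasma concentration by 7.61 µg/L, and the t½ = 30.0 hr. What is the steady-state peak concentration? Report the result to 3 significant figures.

13.7 µg/L

k = ln 2 / 30.0 = 0.02310 hr⁻¹
Fraction remaining after one interval: e^(−kτ) = e^(−0.02310 × 35.0) = 0.4454
R = 1 / (1 − 0.4454) = 1.803
Css,max = 7.61 × 1.803 ≈ 13.7 µg/L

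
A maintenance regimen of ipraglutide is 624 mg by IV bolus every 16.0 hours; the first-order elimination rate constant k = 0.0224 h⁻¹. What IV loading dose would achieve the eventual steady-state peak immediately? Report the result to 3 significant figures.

Accumulation ratio R = 1 / (1 − e^(−kτ)) = 1 / (1 − e^(−0.02240×16.0)) = 1 / (1 − 0.6988) = 3.320
Loading dose = maintenance dose × R = 624 × 3.320 ≈ 2070 mg

2070 mg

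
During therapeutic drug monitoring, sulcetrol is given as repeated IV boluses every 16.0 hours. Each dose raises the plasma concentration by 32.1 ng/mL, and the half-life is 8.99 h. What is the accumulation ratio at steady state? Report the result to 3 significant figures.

1.41

k = ln 2 / 8.99 = 0.07710 h⁻¹
Fraction remaining after one interval: e^(−kτ) = e^(−0.07710 × 16.0) = 0.2912
R = 1 / (1 − 0.2912) = 1 / 0.7088 ≈ 1.41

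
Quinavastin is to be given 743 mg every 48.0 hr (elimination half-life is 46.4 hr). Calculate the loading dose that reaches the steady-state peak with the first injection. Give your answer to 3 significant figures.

k = ln 2 / 46.4 = 0.01494 hr⁻¹
Accumulation ratio R = 1 / (1 − e^(−kτ)) = 1 / (1 − e^(−0.01494×48.0)) = 1 / (1 − 0.4882) = 1.954
Loading dose = maintenance dose × R = 743 × 1.954 ≈ 1450 mg

1450 mg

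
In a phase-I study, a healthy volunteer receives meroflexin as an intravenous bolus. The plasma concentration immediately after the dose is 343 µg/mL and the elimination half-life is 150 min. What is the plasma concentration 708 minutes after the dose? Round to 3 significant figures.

13.0 µg/mL

k = ln 2 / 150 = 0.004621 min⁻¹
708 min is 4.720 half-lives, so C = 343 × (1/2)^4.720 = 343 × 0.03794 ≈ 13.0 µg/mL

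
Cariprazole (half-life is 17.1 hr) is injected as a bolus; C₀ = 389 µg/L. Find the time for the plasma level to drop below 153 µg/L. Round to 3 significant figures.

23.0 hours

k = ln 2 / 17.1 = 0.04053 hr⁻¹
C(t) = C₀ e^(−kt)  ⇒  t = ln(C₀/C) / k
t = ln(389/153) / 0.04053 = 0.9331 / 0.04053 ≈ 23.0 hours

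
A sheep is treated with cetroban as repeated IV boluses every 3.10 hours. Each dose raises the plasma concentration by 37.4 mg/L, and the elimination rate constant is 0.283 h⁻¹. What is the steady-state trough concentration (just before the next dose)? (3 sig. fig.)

Fraction remaining after one interval: e^(−kτ) = e^(−0.2830 × 3.10) = 0.4159
R = 1 / (1 − 0.4159) = 1.712
Css,max = 37.4 × 1.712 = 64.03 mg/L
Css,min = Css,max × e^(−kτ) = 64.03 × 0.4159 ≈ 26.6 mg/L

26.6 mg/L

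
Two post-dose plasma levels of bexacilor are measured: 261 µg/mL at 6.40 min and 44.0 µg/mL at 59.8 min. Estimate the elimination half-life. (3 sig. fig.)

20.8 minutes

k = ln(C₁/C₂) / (t₂ − t₁) = ln(261/44.0) / (59.8 − 6.40)
  = 1.780 / 53.40 = 0.03334 min⁻¹
t½ = ln 2 / k = ln 2 / 0.03334 ≈ 20.8 minutes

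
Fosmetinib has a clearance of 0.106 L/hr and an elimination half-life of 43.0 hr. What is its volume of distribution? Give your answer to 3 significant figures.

k = ln 2 / t½ = ln 2 / 43.0 = 0.01612 hr⁻¹
V = CL / k = 0.106 / 0.01612 ≈ 6.58 L

6.58 L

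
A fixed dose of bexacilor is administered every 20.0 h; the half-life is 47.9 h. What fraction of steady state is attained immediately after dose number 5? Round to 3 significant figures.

k = ln 2 / 47.9 = 0.01447 h⁻¹
f_n = 1 − e^(−nkτ) = 1 − e^(−5 × 0.01447 × 20.0) = 1 − e^(−1.447) = 1 − 0.2353 ≈ 0.765

0.765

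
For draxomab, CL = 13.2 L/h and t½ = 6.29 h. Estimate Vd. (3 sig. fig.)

k = ln 2 / t½ = ln 2 / 6.29 = 0.1102 h⁻¹
V = CL / k = 13.2 / 0.1102 ≈ 120 L

120 L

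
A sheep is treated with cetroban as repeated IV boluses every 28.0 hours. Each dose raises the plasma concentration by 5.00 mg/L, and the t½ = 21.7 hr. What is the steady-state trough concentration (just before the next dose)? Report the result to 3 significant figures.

3.46 mg/L

k = ln 2 / 21.7 = 0.03194 hr⁻¹
Fraction remaining after one interval: e^(−kτ) = e^(−0.03194 × 28.0) = 0.4089
R = 1 / (1 − 0.4089) = 1.692
Css,max = 5.00 × 1.692 = 8.458 mg/L
Css,min = Css,max × e^(−kτ) = 8.458 × 0.4089 ≈ 3.46 mg/L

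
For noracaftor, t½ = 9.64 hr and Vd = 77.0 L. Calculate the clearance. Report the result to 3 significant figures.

k = ln 2 / t½ = ln 2 / 9.64 = 0.07190 hr⁻¹
CL = k · V = 0.07190 × 77.0 ≈ 5.54 L/hr

5.54 L/hr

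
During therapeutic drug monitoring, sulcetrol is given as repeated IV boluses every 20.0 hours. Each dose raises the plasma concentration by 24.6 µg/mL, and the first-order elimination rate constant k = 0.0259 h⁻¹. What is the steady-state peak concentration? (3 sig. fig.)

Fraction remaining after one interval: e^(−kτ) = e^(−0.02590 × 20.0) = 0.5957
R = 1 / (1 − 0.5957) = 2.473
Css,max = 24.6 × 2.473 ≈ 60.8 µg/mL

60.8 µg/mL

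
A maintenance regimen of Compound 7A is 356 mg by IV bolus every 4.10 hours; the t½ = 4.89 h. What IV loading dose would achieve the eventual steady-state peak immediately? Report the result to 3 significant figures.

k = ln 2 / 4.89 = 0.1417 h⁻¹
Accumulation ratio R = 1 / (1 − e^(−kτ)) = 1 / (1 − e^(−0.1417×4.10)) = 1 / (1 − 0.5592) = 2.269
Loading dose = maintenance dose × R = 356 × 2.269 ≈ 808 mg

808 mg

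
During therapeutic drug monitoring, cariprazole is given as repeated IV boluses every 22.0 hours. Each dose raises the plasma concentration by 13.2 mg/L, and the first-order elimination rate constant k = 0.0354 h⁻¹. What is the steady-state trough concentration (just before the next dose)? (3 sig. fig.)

11.2 mg/L

Fraction remaining after one interval: e^(−kτ) = e^(−0.03540 × 22.0) = 0.4590
R = 1 / (1 − 0.4590) = 1.848
Css,max = 13.2 × 1.848 = 24.40 mg/L
Css,min = Css,max × e^(−kτ) = 24.40 × 0.4590 ≈ 11.2 mg/L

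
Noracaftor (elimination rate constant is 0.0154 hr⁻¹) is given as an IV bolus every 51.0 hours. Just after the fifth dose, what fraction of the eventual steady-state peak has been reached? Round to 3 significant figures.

f_n = 1 − e^(−nkτ) = 1 − e^(−5 × 0.01540 × 51.0) = 1 − e^(−3.927) = 1 − 0.01970 ≈ 0.980

0.980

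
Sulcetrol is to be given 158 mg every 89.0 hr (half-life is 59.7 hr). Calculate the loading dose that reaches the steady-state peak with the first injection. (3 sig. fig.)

245 mg

k = ln 2 / 59.7 = 0.01161 hr⁻¹
Accumulation ratio R = 1 / (1 − e^(−kτ)) = 1 / (1 − e^(−0.01161×89.0)) = 1 / (1 − 0.3558) = 1.552
Loading dose = maintenance dose × R = 158 × 1.552 ≈ 245 mg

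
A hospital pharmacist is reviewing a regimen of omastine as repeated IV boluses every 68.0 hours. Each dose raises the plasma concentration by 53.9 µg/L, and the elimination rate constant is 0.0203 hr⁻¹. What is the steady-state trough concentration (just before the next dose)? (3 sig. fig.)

Fraction remaining after one interval: e^(−kτ) = e^(−0.02030 × 68.0) = 0.2515
R = 1 / (1 − 0.2515) = 1.336
Css,max = 53.9 × 1.336 = 72.01 µg/L
Css,min = Css,max × e^(−kτ) = 72.01 × 0.2515 ≈ 18.1 µg/L

18.1 µg/L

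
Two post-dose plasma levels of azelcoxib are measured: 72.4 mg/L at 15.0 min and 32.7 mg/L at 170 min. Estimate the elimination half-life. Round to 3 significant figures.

135 minutes

k = ln(C₁/C₂) / (t₂ − t₁) = ln(72.4/32.7) / (170 − 15.0)
  = 0.7948 / 155.0 = 0.005128 min⁻¹
t½ = ln 2 / k = ln 2 / 0.005128 ≈ 135 minutes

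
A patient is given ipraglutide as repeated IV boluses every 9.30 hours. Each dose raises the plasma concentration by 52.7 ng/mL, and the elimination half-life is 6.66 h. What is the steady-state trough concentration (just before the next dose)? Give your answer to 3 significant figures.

k = ln 2 / 6.66 = 0.1041 h⁻¹
Fraction remaining after one interval: e^(−kτ) = e^(−0.1041 × 9.30) = 0.3799
R = 1 / (1 − 0.3799) = 1.613
Css,max = 52.7 × 1.613 = 84.98 ng/mL
Css,min = Css,max × e^(−kτ) = 84.98 × 0.3799 ≈ 32.3 ng/mL

32.3 ng/mL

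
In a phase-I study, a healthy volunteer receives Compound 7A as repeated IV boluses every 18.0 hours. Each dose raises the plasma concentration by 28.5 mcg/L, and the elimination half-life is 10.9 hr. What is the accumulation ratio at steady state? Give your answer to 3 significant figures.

k = ln 2 / 10.9 = 0.06359 hr⁻¹
Fraction remaining after one interval: e^(−kτ) = e^(−0.06359 × 18.0) = 0.3183
R = 1 / (1 − 0.3183) = 1 / 0.6817 ≈ 1.47

1.47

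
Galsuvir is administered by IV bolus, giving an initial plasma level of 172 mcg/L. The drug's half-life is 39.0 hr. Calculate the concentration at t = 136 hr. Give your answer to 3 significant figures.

15.3 mcg/L

k = ln 2 / 39.0 = 0.01777 hr⁻¹
136 hr is 3.487 half-lives, so C = 172 × (1/2)^3.487 = 172 × 0.08918 ≈ 15.3 mcg/L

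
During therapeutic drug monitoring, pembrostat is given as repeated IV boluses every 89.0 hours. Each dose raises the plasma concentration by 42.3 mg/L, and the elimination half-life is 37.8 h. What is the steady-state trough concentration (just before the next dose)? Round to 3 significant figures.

k = ln 2 / 37.8 = 0.01834 h⁻¹
Fraction remaining after one interval: e^(−kτ) = e^(−0.01834 × 89.0) = 0.1955
R = 1 / (1 − 0.1955) = 1.243
Css,max = 42.3 × 1.243 = 52.58 mg/L
Css,min = Css,max × e^(−kτ) = 52.58 × 0.1955 ≈ 10.3 mg/L

10.3 mg/L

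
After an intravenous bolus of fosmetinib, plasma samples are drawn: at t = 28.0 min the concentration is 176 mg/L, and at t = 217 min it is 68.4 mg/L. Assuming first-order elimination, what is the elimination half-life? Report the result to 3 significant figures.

139 minutes

k = ln(C₁/C₂) / (t₂ − t₁) = ln(176/68.4) / (217 − 28.0)
  = 0.9451 / 189.0 = 0.005001 min⁻¹
t½ = ln 2 / k = ln 2 / 0.005001 ≈ 139 minutes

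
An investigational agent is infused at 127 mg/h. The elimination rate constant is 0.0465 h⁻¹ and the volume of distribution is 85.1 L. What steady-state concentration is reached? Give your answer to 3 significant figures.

CL = k · V = 0.0465 × 85.1 = 3.957 L/h
Css = rate / CL = 127 / 3.957 ≈ 32.1 µg/mL

32.1 µg/mL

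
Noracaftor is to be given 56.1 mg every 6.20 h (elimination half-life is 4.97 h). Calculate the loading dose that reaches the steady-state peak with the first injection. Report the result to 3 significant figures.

k = ln 2 / 4.97 = 0.1395 h⁻¹
Accumulation ratio R = 1 / (1 − e^(−kτ)) = 1 / (1 − e^(−0.1395×6.20)) = 1 / (1 − 0.4212) = 1.728
Loading dose = maintenance dose × R = 56.1 × 1.728 ≈ 96.9 mg

96.9 mg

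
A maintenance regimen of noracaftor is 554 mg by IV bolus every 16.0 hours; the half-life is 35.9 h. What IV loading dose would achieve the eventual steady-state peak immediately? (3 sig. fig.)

k = ln 2 / 35.9 = 0.01931 h⁻¹
Accumulation ratio R = 1 / (1 − e^(−kτ)) = 1 / (1 − e^(−0.01931×16.0)) = 1 / (1 − 0.7342) = 3.763
Loading dose = maintenance dose × R = 554 × 3.763 ≈ 2080 mg

2080 mg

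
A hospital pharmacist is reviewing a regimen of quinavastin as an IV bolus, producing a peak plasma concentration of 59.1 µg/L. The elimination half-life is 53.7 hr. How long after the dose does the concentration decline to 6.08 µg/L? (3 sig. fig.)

k = ln 2 / 53.7 = 0.01291 hr⁻¹
C(t) = C₀ e^(−kt)  ⇒  t = ln(C₀/C) / k
t = ln(59.1/6.08) / 0.01291 = 2.274 / 0.01291 ≈ 176 hours

176 hours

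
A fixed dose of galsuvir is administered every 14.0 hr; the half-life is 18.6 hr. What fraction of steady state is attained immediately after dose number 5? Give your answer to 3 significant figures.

0.926

k = ln 2 / 18.6 = 0.03727 hr⁻¹
f_n = 1 − e^(−nkτ) = 1 − e^(−5 × 0.03727 × 14.0) = 1 − e^(−2.609) = 1 − 0.07364 ≈ 0.926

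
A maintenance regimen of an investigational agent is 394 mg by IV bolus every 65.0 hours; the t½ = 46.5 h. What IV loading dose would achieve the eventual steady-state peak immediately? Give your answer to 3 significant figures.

635 mg

k = ln 2 / 46.5 = 0.01491 h⁻¹
Accumulation ratio R = 1 / (1 − e^(−kτ)) = 1 / (1 − e^(−0.01491×65.0)) = 1 / (1 − 0.3795) = 1.612
Loading dose = maintenance dose × R = 394 × 1.612 ≈ 635 mg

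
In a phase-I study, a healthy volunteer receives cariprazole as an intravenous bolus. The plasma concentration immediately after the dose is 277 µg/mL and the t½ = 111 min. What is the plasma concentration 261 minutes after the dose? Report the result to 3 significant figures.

k = ln 2 / 111 = 0.006245 min⁻¹
C(t) = C₀ e^(−kt) = 277 × e^(−0.006245 × 261) = 277 × e^(−1.630) = 277 × 0.1960 ≈ 54.3 µg/mL

54.3 µg/mL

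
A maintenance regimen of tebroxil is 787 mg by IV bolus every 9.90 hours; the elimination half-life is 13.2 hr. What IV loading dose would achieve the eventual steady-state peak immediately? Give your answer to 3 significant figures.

1940 mg

k = ln 2 / 13.2 = 0.05251 hr⁻¹
Accumulation ratio R = 1 / (1 − e^(−kτ)) = 1 / (1 − e^(−0.05251×9.90)) = 1 / (1 − 0.5946) = 2.467
Loading dose = maintenance dose × R = 787 × 2.467 ≈ 1940 mg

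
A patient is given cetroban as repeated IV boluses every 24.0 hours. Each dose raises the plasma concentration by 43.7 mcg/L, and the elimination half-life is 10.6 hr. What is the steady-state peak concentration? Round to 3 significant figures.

k = ln 2 / 10.6 = 0.06539 hr⁻¹
Fraction remaining after one interval: e^(−kτ) = e^(−0.06539 × 24.0) = 0.2082
R = 1 / (1 − 0.2082) = 1.263
Css,max = 43.7 × 1.263 ≈ 55.2 mcg/L

55.2 mcg/L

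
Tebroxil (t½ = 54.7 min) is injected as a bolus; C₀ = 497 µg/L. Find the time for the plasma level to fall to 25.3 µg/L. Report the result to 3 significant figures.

235 minutes

k = ln 2 / 54.7 = 0.01267 min⁻¹
C(t) = C₀ e^(−kt)  ⇒  t = ln(C₀/C) / k
t = ln(497/25.3) / 0.01267 = 2.978 / 0.01267 ≈ 235 minutes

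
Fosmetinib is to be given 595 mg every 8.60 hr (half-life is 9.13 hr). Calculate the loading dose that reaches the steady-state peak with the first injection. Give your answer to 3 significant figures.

1240 mg

k = ln 2 / 9.13 = 0.07592 hr⁻¹
Accumulation ratio R = 1 / (1 − e^(−kτ)) = 1 / (1 − e^(−0.07592×8.60)) = 1 / (1 − 0.5205) = 2.086
Loading dose = maintenance dose × R = 595 × 2.086 ≈ 1240 mg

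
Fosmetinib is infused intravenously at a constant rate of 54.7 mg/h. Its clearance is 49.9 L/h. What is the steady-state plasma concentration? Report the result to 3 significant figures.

Css = infusion rate / CL = 54.7 / 49.9 ≈ 1.10 mg/L

1.10 mg/L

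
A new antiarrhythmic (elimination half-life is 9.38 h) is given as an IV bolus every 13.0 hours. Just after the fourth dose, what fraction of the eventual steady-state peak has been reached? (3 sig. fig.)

0.979

k = ln 2 / 9.38 = 0.07390 h⁻¹
f_n = 1 − e^(−nkτ) = 1 − e^(−4 × 0.07390 × 13.0) = 1 − e^(−3.843) = 1 − 0.02144 ≈ 0.979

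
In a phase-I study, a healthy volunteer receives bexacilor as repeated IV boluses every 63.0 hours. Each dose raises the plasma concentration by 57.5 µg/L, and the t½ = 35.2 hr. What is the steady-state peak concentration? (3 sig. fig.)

k = ln 2 / 35.2 = 0.01969 hr⁻¹
Fraction remaining after one interval: e^(−kτ) = e^(−0.01969 × 63.0) = 0.2892
R = 1 / (1 − 0.2892) = 1.407
Css,max = 57.5 × 1.407 ≈ 80.9 µg/L

80.9 µg/L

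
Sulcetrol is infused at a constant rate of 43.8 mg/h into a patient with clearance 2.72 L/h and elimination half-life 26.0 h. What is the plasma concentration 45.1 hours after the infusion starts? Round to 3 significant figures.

11.3 mg/L

Css = rate / CL = 43.8 / 2.72 = 16.10 mg/L
k = ln 2 / 26.0 = 0.02666 h⁻¹
C(t) = Css (1 − e^(−kt)) = 16.10 × (1 − e^(−1.202)) = 16.10 × 0.6995 ≈ 11.3 mg/L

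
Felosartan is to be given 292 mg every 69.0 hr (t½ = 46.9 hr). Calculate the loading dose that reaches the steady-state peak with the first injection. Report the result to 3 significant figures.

457 mg

k = ln 2 / 46.9 = 0.01478 hr⁻¹
Accumulation ratio R = 1 / (1 − e^(−kτ)) = 1 / (1 − e^(−0.01478×69.0)) = 1 / (1 − 0.3607) = 1.564
Loading dose = maintenance dose × R = 292 × 1.564 ≈ 457 mg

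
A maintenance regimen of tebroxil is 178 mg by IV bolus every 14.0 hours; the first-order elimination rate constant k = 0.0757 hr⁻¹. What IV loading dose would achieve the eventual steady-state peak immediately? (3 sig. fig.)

272 mg

Accumulation ratio R = 1 / (1 − e^(−kτ)) = 1 / (1 − e^(−0.07570×14.0)) = 1 / (1 − 0.3465) = 1.530
Loading dose = maintenance dose × R = 178 × 1.530 ≈ 272 mg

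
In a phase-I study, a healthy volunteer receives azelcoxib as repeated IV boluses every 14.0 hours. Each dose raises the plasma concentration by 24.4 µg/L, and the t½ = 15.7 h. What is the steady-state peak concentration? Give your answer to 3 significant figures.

52.9 µg/L

k = ln 2 / 15.7 = 0.04415 h⁻¹
Fraction remaining after one interval: e^(−kτ) = e^(−0.04415 × 14.0) = 0.5390
R = 1 / (1 − 0.5390) = 2.169
Css,max = 24.4 × 2.169 ≈ 52.9 µg/L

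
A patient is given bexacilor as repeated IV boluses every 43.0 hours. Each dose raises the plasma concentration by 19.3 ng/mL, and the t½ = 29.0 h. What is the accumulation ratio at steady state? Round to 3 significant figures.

k = ln 2 / 29.0 = 0.02390 h⁻¹
Fraction remaining after one interval: e^(−kτ) = e^(−0.02390 × 43.0) = 0.3578
R = 1 / (1 − 0.3578) = 1 / 0.6422 ≈ 1.56

1.56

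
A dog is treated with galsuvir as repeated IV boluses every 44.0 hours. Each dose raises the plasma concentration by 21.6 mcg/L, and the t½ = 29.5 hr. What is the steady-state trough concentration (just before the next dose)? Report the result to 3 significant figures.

11.9 mcg/L

k = ln 2 / 29.5 = 0.02350 hr⁻¹
Fraction remaining after one interval: e^(−kτ) = e^(−0.02350 × 44.0) = 0.3556
R = 1 / (1 − 0.3556) = 1.552
Css,max = 21.6 × 1.552 = 33.52 mcg/L
Css,min = Css,max × e^(−kτ) = 33.52 × 0.3556 ≈ 11.9 mcg/L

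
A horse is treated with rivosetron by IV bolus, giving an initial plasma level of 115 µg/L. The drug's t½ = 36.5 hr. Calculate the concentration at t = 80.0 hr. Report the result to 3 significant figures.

25.2 µg/L

k = ln 2 / 36.5 = 0.01899 hr⁻¹
80.0 hr is 2.192 half-lives, so C = 115 × (1/2)^2.192 = 115 × 0.2189 ≈ 25.2 µg/L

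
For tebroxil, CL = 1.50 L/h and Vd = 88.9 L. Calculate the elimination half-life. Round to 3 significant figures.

k = CL / V = 1.50 / 88.9 = 0.01687 h⁻¹
t½ = ln 2 / k = ln 2 / 0.01687 ≈ 41.1 hours

41.1 hours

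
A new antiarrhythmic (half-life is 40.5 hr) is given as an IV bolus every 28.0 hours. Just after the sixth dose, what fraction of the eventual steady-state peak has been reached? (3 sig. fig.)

k = ln 2 / 40.5 = 0.01711 hr⁻¹
f_n = 1 − e^(−nkτ) = 1 − e^(−6 × 0.01711 × 28.0) = 1 − e^(−2.875) = 1 − 0.05640 ≈ 0.944

0.944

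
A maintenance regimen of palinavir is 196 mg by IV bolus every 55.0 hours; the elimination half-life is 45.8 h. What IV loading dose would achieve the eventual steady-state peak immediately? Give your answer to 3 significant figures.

k = ln 2 / 45.8 = 0.01513 h⁻¹
Accumulation ratio R = 1 / (1 − e^(−kτ)) = 1 / (1 − e^(−0.01513×55.0)) = 1 / (1 − 0.4350) = 1.770
Loading dose = maintenance dose × R = 196 × 1.770 ≈ 347 mg

347 mg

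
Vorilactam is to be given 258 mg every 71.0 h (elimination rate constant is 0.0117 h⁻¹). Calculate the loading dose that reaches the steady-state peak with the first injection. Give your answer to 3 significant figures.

Accumulation ratio R = 1 / (1 − e^(−kτ)) = 1 / (1 − e^(−0.01170×71.0)) = 1 / (1 − 0.4357) = 1.772
Loading dose = maintenance dose × R = 258 × 1.772 ≈ 457 mg

457 mg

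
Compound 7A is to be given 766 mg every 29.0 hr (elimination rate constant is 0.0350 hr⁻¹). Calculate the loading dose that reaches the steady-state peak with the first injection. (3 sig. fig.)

Accumulation ratio R = 1 / (1 − e^(−kτ)) = 1 / (1 − e^(−0.03500×29.0)) = 1 / (1 − 0.3624) = 1.568
Loading dose = maintenance dose × R = 766 × 1.568 ≈ 1200 mg

1200 mg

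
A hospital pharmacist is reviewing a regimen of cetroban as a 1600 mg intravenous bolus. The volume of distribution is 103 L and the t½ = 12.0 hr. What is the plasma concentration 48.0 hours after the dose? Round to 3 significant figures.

C₀ = dose / V = 1600 / 103 = 15.53 mg/L
k = ln 2 / 12.0 = 0.05776 hr⁻¹
C(t) = C₀ e^(−kt) = 15.53 × e^(−0.05776 × 48.0) = 15.53 × e^(−2.773) = 15.53 × 0.06250 ≈ 0.971 mg/L

0.971 mg/L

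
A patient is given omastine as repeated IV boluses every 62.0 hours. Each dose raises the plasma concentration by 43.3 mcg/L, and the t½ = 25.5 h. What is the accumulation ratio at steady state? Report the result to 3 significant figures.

k = ln 2 / 25.5 = 0.02718 h⁻¹
Fraction remaining after one interval: e^(−kτ) = e^(−0.02718 × 62.0) = 0.1854
R = 1 / (1 − 0.1854) = 1 / 0.8146 ≈ 1.23

1.23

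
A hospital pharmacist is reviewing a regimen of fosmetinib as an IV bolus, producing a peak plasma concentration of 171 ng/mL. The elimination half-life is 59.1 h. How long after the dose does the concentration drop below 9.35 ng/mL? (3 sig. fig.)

248 hours

k = ln 2 / 59.1 = 0.01173 h⁻¹
C(t) = C₀ e^(−kt)  ⇒  t = ln(C₀/C) / k
t = ln(171/9.35) / 0.01173 = 2.906 / 0.01173 ≈ 248 hours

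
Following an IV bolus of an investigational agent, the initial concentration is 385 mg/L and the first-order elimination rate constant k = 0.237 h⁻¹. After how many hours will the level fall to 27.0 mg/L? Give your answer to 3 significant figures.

C(t) = C₀ e^(−kt)  ⇒  t = ln(C₀/C) / k
t = ln(385/27.0) / 0.2370 = 2.657 / 0.2370 ≈ 11.2 hours

11.2 hours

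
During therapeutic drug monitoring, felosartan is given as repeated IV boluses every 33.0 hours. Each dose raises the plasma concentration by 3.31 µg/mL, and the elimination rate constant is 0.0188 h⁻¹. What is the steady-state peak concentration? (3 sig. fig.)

7.16 µg/mL

Fraction remaining after one interval: e^(−kτ) = e^(−0.01880 × 33.0) = 0.5377
R = 1 / (1 − 0.5377) = 2.163
Css,max = 3.31 × 2.163 ≈ 7.16 µg/mL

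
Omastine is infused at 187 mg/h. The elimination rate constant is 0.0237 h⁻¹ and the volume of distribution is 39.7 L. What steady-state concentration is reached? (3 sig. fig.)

199 µg/mL

CL = k · V = 0.0237 × 39.7 = 0.9409 L/h
Css = rate / CL = 187 / 0.9409 ≈ 199 µg/mL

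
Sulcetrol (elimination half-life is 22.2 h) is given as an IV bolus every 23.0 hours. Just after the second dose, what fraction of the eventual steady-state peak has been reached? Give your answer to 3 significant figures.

0.762

k = ln 2 / 22.2 = 0.03122 h⁻¹
f_n = 1 − e^(−nkτ) = 1 − e^(−2 × 0.03122 × 23.0) = 1 − e^(−1.436) = 1 − 0.2378 ≈ 0.762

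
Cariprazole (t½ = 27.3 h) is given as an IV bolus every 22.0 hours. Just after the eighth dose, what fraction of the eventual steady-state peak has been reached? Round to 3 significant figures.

0.989

k = ln 2 / 27.3 = 0.02539 h⁻¹
f_n = 1 − e^(−nkτ) = 1 − e^(−8 × 0.02539 × 22.0) = 1 − e^(−4.469) = 1 − 0.01146 ≈ 0.989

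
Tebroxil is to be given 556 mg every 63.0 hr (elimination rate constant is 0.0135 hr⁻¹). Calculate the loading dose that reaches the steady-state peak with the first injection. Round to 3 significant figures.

971 mg

Accumulation ratio R = 1 / (1 − e^(−kτ)) = 1 / (1 − e^(−0.01350×63.0)) = 1 / (1 − 0.4272) = 1.746
Loading dose = maintenance dose × R = 556 × 1.746 ≈ 971 mg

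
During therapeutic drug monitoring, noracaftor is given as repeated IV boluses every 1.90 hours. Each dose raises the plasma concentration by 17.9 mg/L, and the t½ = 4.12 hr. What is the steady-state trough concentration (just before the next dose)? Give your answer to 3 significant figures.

k = ln 2 / 4.12 = 0.1682 hr⁻¹
Fraction remaining after one interval: e^(−kτ) = e^(−0.1682 × 1.90) = 0.7264
R = 1 / (1 − 0.7264) = 3.655
Css,max = 17.9 × 3.655 = 65.42 mg/L
Css,min = Css,max × e^(−kτ) = 65.42 × 0.7264 ≈ 47.5 mg/L

47.5 mg/L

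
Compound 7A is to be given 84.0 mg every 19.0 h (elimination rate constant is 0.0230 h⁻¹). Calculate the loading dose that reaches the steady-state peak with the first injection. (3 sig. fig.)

Accumulation ratio R = 1 / (1 − e^(−kτ)) = 1 / (1 − e^(−0.02300×19.0)) = 1 / (1 − 0.6460) = 2.825
Loading dose = maintenance dose × R = 84.0 × 2.825 ≈ 237 mg

237 mg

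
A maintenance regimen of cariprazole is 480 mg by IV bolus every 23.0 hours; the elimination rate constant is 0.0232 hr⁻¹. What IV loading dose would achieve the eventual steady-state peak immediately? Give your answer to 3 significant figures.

Accumulation ratio R = 1 / (1 − e^(−kτ)) = 1 / (1 − e^(−0.02320×23.0)) = 1 / (1 − 0.5865) = 2.418
Loading dose = maintenance dose × R = 480 × 2.418 ≈ 1160 mg

1160 mg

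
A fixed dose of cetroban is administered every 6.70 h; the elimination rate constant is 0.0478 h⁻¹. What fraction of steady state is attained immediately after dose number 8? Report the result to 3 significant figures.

f_n = 1 − e^(−nkτ) = 1 − e^(−8 × 0.04780 × 6.70) = 1 − e^(−2.562) = 1 − 0.07714 ≈ 0.923

0.923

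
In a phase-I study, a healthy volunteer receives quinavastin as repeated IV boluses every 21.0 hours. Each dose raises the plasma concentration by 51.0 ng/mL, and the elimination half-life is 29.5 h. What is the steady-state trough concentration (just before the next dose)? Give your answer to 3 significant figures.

79.9 ng/mL

k = ln 2 / 29.5 = 0.02350 h⁻¹
Fraction remaining after one interval: e^(−kτ) = e^(−0.02350 × 21.0) = 0.6105
R = 1 / (1 − 0.6105) = 2.568
Css,max = 51.0 × 2.568 = 130.9 ng/mL
Css,min = Css,max × e^(−kτ) = 130.9 × 0.6105 ≈ 79.9 ng/mL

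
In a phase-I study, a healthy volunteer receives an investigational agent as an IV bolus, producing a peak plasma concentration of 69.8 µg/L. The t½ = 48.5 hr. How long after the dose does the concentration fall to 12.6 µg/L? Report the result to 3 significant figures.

k = ln 2 / 48.5 = 0.01429 hr⁻¹
C(t) = C₀ e^(−kt)  ⇒  t = ln(C₀/C) / k
t = ln(69.8/12.6) / 0.01429 = 1.712 / 0.01429 ≈ 120 hours

120 hours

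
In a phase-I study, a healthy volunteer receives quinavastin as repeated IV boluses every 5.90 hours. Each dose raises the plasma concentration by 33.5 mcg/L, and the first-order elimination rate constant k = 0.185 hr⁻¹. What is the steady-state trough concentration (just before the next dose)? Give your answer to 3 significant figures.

Fraction remaining after one interval: e^(−kτ) = e^(−0.1850 × 5.90) = 0.3357
R = 1 / (1 − 0.3357) = 1.505
Css,max = 33.5 × 1.505 = 50.43 mcg/L
Css,min = Css,max × e^(−kτ) = 50.43 × 0.3357 ≈ 16.9 mcg/L

16.9 mcg/L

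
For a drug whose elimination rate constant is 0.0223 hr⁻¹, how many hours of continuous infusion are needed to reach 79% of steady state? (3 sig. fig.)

70.0 hours

f = 1 − e^(−kt)  ⇒  t = −ln(1 − f) / k
t = −ln(1 − 0.79) / 0.02230 = 1.561 / 0.02230 ≈ 70.0 hours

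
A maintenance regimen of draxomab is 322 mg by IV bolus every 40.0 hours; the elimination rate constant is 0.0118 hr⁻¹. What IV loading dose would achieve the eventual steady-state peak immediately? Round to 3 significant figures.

856 mg

Accumulation ratio R = 1 / (1 − e^(−kτ)) = 1 / (1 − e^(−0.01180×40.0)) = 1 / (1 − 0.6238) = 2.658
Loading dose = maintenance dose × R = 322 × 2.658 ≈ 856 mg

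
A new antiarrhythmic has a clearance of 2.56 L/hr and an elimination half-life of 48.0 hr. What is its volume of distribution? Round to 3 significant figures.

177 L

k = ln 2 / t½ = ln 2 / 48.0 = 0.01444 hr⁻¹
V = CL / k = 2.56 / 0.01444 ≈ 177 L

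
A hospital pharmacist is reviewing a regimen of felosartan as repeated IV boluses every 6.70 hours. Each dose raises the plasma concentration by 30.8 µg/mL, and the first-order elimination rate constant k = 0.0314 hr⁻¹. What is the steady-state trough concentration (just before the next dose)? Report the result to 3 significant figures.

Fraction remaining after one interval: e^(−kτ) = e^(−0.03140 × 6.70) = 0.8103
R = 1 / (1 − 0.8103) = 5.271
Css,max = 30.8 × 5.271 = 162.3 µg/mL
Css,min = Css,max × e^(−kτ) = 162.3 × 0.8103 ≈ 132 µg/mL

132 µg/mL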